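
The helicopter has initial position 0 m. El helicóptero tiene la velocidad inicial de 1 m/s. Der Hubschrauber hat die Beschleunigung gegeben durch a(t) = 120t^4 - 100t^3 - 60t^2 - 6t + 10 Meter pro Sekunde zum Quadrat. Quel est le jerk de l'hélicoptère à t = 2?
En partant de l'accélération a(t) = 120·t^4 - 100·t^3 - 60·t^2 - 6·t + 10, nous prenons 1 dérivée. En prenant d/dt de a(t), nous trouvons j(t) = 480·t^3 - 300·t^2 - 120·t - 6. Nous avons le jerk j(t) = 480·t^3 - 300·t^2 - 120·t - 6. En substituant t = 2: j(2) = 2394.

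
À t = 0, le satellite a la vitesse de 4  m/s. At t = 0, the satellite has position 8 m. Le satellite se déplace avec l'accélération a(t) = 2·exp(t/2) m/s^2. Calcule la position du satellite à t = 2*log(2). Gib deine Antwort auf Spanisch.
Para resolver esto, necesitamos tomar 2 antiderivadas de nuestra ecuación de la aceleración a(t) = 2·exp(t/2). La antiderivada de la aceleración es la velocidad. Usando v(0) = 4, obtenemos v(t) = 4·exp(t/2). Integrando la velocidad y usando la condición inicial x(0) = 8, obtenemos x(t) = 8·exp(t/2). De la ecuación de la posición x(t) = 8·exp(t/2), sustituimos t = 2*log(2) para obtener x = 16.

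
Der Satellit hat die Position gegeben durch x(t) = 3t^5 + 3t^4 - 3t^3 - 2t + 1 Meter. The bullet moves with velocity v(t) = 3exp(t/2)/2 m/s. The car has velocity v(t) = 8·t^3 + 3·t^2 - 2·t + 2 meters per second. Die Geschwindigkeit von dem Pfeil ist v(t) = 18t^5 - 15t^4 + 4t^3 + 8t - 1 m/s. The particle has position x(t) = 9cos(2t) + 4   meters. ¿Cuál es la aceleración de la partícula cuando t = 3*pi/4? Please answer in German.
Wir müssen unsere Gleichung für die Position x(t) = 9·cos(2·t) + 4 2-mal ableiten. Die Ableitung von der Position ergibt die Geschwindigkeit: v(t) = -18·sin(2·t). Durch Ableiten von der Geschwindigkeit erhalten wir die Beschleunigung: a(t) = -36·cos(2·t). Aus der Gleichung für die Beschleunigung a(t) = -36·cos(2·t), setzen wir t = 3*pi/4 ein und erhalten a = 0.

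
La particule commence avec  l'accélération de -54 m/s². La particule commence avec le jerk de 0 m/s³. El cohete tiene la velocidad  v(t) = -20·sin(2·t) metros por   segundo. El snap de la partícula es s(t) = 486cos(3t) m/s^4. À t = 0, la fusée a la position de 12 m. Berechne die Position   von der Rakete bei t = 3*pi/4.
Wir müssen unsere Gleichung für die Geschwindigkeit v(t) = -20·sin(2·t) 1-mal integrieren. Das Integral von der Geschwindigkeit, mit x(0) = 12, ergibt die Position: x(t) = 10·cos(2·t) + 2. Mit x(t) = 10·cos(2·t) + 2 und Einsetzen von t = 3*pi/4, finden wir x = 2.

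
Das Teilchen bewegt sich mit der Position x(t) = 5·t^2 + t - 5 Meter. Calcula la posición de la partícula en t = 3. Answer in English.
Using x(t) = 5·t^2 + t - 5 and substituting t = 3, we find x = 43.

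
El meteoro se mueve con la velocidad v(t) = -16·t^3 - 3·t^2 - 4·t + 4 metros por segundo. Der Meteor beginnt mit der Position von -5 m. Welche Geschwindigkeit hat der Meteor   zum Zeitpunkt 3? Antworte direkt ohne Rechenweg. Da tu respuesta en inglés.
v(3) = -467.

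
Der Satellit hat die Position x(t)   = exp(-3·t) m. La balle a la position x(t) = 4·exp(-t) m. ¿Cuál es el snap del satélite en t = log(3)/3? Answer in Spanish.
Para resolver esto, necesitamos tomar 4 derivadas de nuestra ecuación de la posición x(t) = exp(-3·t). Derivando la posición, obtenemos la velocidad: v(t) = -3·exp(-3·t). Tomando d/dt de v(t), encontramos a(t) = 9·exp(-3·t). Tomando d/dt de a(t), encontramos j(t) = -27·exp(-3·t). La derivada de la sacudida da el snap: s(t) = 81·exp(-3·t). Tenemos el snap s(t) = 81·exp(-3·t). Sustituyendo t = log(3)/3: s(log(3)/3) = 27.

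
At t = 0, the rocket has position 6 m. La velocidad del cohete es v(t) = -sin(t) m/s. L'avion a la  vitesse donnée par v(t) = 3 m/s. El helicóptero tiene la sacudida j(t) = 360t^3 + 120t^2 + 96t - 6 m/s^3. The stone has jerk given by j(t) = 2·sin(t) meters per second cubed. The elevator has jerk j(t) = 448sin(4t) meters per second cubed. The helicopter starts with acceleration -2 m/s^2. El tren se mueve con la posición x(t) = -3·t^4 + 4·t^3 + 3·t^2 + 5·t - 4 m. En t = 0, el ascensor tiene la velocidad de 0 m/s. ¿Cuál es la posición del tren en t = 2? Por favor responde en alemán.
Aus der Gleichung für die Position x(t) = -3·t^4 + 4·t^3 + 3·t^2 + 5·t - 4, setzen wir t = 2 ein und erhalten x = 2.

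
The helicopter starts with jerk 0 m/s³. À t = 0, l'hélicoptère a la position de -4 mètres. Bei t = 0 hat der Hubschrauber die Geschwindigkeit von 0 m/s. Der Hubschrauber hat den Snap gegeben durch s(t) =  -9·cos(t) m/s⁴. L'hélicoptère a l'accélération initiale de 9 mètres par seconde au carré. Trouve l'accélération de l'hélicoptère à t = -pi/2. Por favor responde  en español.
Partiendo del snap s(t) = -9·cos(t), tomamos 2 antiderivadas. Tomando ∫s(t)dt y aplicando j(0) = 0, encontramos j(t) = -9·sin(t). La integral de la sacudida, con a(0) = 9, da la aceleración: a(t) = 9·cos(t). De la ecuación de la aceleración a(t) = 9·cos(t), sustituimos t = -pi/2 para obtener a = 0.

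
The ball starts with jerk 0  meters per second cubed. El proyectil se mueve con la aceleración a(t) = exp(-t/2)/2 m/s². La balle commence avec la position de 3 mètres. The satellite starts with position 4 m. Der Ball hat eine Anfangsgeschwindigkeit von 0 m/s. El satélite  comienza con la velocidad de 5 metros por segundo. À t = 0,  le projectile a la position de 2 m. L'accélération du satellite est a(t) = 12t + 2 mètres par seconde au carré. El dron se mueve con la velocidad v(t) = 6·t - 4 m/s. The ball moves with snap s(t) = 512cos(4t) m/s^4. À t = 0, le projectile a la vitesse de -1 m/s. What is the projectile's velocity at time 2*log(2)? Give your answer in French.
Pour résoudre ceci, nous devons prendre 1 intégrale de notre équation de l'accélération a(t) = exp(-t/2)/2. La primitive de l'accélération, avec v(0) = -1, donne la vitesse: v(t) = -exp(-t/2). Nous avons la vitesse v(t) = -exp(-t/2). En substituant t = 2*log(2): v(2*log(2)) = -1/2.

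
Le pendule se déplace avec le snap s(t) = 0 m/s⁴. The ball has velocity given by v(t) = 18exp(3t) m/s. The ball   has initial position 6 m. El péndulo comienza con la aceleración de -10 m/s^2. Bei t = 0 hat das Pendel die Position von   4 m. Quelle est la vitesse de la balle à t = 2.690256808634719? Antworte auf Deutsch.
Mit v(t) = 18·exp(3·t) und Einsetzen von t = 2.690256808634719, finden wir v = 57592.1863479244.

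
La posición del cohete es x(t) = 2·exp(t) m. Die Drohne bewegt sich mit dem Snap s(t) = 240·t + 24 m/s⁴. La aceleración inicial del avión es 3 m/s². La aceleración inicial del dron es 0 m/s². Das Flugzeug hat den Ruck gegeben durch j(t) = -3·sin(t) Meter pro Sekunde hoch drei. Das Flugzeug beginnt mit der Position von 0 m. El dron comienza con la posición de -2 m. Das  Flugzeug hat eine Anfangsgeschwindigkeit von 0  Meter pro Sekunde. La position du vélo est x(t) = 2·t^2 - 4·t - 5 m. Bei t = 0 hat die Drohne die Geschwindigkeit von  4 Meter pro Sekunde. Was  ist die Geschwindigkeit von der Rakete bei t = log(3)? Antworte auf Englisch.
We must differentiate our position equation x(t) = 2·exp(t) 1 time. Differentiating position, we get velocity: v(t) = 2·exp(t). From the given velocity equation v(t) = 2·exp(t), we substitute t = log(3) to get v = 6.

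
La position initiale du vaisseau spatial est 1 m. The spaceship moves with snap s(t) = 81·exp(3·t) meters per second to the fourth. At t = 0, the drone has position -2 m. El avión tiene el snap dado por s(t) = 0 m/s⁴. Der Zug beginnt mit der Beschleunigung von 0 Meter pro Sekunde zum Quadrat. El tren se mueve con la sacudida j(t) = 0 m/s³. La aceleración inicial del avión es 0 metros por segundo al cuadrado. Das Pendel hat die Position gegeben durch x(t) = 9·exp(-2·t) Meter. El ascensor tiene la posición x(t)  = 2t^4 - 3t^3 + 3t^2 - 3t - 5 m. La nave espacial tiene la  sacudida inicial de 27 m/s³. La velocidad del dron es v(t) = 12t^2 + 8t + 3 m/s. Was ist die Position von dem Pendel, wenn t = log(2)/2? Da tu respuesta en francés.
De l'équation de la position x(t) = 9·exp(-2·t), nous substituons t = log(2)/2 pour obtenir x = 9/2.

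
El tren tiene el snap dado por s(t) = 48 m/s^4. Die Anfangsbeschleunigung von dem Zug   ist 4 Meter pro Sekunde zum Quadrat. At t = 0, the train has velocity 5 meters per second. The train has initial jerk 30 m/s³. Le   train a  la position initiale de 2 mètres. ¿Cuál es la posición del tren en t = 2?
Debemos encontrar la antiderivada de nuestra ecuación del snap s(t) = 48 4 veces. La integral del snap es la sacudida. Usando j(0) = 30, obtenemos j(t) = 48·t + 30. Tomando ∫j(t)dt y aplicando a(0) = 4, encontramos a(t) = 24·t^2 + 30·t + 4. La antiderivada de la aceleración, con v(0) = 5, da la velocidad: v(t) = 8·t^3 + 15·t^2 + 4·t + 5. La antiderivada de la velocidad es la posición. Usando x(0) = 2, obtenemos x(t) = 2·t^4 + 5·t^3 + 2·t^2 + 5·t + 2. Tenemos la posición x(t) = 2·t^4 + 5·t^3 + 2·t^2 + 5·t + 2. Sustituyendo t = 2: x(2) = 92.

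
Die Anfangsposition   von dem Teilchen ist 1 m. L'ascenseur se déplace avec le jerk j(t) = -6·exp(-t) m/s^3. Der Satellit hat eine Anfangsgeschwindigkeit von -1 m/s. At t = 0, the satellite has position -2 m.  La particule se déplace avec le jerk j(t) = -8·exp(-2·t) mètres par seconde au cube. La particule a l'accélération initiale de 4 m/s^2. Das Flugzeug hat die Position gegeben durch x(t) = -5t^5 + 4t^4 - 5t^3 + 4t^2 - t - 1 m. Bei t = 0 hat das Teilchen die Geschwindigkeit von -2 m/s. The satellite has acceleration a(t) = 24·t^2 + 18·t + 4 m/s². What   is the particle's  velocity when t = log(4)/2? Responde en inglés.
We need to integrate our jerk equation j(t) = -8·exp(-2·t) 2 times. The antiderivative of jerk is acceleration. Using a(0) = 4, we get a(t) = 4·exp(-2·t). Finding the integral of a(t) and using v(0) = -2: v(t) = -2·exp(-2·t). We have velocity v(t) = -2·exp(-2·t). Substituting t = log(4)/2: v(log(4)/2) = -1/2.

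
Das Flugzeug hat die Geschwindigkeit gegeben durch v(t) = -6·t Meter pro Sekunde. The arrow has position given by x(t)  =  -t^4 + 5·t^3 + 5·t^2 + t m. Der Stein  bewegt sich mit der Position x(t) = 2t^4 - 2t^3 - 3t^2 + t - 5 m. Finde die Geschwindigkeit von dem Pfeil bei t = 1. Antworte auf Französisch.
Nous devons dériver notre équation de la position x(t) = -t^4 + 5·t^3 + 5·t^2 + t 1 fois. En dérivant la position, nous obtenons la vitesse: v(t) = -4·t^3 + 15·t^2 + 10·t + 1. De l'équation de la vitesse v(t) = -4·t^3 + 15·t^2 + 10·t + 1, nous substituons t = 1 pour obtenir v = 22.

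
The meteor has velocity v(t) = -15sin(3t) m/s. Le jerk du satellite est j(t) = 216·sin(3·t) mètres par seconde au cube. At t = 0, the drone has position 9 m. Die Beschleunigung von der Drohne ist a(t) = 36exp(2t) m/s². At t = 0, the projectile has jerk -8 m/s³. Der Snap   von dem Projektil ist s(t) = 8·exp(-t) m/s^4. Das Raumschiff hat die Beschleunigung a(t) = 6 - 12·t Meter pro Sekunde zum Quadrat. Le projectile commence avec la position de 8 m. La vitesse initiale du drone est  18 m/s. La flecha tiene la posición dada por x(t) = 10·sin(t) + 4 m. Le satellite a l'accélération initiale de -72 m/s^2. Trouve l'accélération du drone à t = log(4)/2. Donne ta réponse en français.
Nous avons l'accélération a(t) = 36·exp(2·t). En substituant t = log(4)/2: a(log(4)/2) = 144.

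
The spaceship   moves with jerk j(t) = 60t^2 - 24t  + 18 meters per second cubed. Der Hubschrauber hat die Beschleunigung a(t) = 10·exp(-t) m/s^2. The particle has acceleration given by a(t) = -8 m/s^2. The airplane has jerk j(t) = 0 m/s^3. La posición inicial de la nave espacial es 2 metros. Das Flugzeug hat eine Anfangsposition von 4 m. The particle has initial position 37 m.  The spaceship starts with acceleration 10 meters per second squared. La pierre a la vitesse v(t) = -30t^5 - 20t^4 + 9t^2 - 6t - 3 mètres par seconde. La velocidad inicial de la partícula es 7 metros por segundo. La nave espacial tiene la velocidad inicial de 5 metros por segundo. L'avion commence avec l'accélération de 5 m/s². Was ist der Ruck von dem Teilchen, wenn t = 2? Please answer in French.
En partant de l'accélération a(t) = -8, nous prenons 1 dérivée. La dérivée de l'accélération donne le jerk: j(t) = 0. De l'équation du jerk j(t) = 0, nous substituons t = 2 pour obtenir j = 0.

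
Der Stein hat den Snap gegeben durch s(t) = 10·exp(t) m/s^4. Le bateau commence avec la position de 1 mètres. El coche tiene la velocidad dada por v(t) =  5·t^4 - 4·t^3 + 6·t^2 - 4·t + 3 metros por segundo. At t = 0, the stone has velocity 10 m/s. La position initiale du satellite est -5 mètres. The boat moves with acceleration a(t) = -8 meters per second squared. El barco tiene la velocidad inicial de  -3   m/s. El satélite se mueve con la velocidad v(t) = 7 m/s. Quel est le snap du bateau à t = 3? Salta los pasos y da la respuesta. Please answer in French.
La réponse est 0.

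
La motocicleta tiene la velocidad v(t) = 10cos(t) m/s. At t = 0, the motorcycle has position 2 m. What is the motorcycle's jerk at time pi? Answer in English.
We must differentiate our velocity equation v(t) = 10·cos(t) 2 times. Differentiating velocity, we get acceleration: a(t) = -10·sin(t). Taking d/dt of a(t), we find j(t) = -10·cos(t). From the given jerk equation j(t) = -10·cos(t), we substitute t = pi to get j = 10.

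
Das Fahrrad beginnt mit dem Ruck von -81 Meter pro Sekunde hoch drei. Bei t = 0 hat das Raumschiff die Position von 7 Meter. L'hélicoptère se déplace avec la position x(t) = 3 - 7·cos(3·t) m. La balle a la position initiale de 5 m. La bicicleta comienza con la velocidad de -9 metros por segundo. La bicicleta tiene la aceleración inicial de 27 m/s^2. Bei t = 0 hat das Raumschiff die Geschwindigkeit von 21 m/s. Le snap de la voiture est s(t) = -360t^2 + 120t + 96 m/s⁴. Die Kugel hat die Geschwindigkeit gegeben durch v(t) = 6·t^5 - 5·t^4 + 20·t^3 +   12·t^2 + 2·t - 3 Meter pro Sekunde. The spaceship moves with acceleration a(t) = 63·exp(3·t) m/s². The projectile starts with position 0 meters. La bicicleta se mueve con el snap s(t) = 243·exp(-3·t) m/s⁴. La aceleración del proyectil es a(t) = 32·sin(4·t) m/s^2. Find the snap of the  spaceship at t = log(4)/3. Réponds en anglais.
To solve this, we need to take 2 derivatives of our acceleration equation a(t) = 63·exp(3·t). The derivative of acceleration gives jerk: j(t) = 189·exp(3·t). The derivative of jerk gives snap: s(t) = 567·exp(3·t). From the given snap equation s(t) = 567·exp(3·t), we substitute t = log(4)/3 to get s = 2268.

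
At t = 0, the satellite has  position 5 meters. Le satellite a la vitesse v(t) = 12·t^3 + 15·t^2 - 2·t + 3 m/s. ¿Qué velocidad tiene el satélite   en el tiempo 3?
Tenemos la velocidad v(t) = 12·t^3 + 15·t^2 - 2·t + 3. Sustituyendo t = 3: v(3) = 456.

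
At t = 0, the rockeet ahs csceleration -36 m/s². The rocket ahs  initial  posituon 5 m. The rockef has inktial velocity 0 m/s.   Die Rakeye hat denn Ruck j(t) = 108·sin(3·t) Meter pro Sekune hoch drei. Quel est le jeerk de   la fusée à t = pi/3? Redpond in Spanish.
Tenemos la sacudida j(t) = 108·sin(3·t). Sustituyendo t = pi/3: j(pi/3) = 0.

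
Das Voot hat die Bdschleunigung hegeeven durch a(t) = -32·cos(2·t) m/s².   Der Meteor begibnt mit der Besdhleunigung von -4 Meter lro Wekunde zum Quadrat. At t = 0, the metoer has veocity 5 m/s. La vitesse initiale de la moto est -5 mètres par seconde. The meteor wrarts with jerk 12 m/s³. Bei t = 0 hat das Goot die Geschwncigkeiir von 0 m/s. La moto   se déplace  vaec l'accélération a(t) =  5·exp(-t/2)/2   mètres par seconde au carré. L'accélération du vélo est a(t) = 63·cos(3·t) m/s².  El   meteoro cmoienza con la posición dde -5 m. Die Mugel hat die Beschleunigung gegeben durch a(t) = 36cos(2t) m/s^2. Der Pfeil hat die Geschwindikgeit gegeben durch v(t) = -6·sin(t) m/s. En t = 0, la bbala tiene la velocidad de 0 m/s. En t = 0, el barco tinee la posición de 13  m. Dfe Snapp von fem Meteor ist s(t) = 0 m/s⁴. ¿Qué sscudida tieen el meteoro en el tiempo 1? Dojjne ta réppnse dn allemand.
Wir müssen das Integral unserer Gleichung für den Snap s(t) = 0 1-mal finden. Die Stammfunktion von dem Snap, mit j(0) = 12, ergibt den Ruck: j(t) = 12. Mit j(t) = 12 und Einsetzen von t = 1, finden wir j = 12.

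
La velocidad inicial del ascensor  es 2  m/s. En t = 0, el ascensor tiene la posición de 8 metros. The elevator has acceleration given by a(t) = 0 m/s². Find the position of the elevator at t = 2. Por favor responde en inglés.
We must find the antiderivative of our acceleration equation a(t) = 0 2 times. Taking ∫a(t)dt and applying v(0) = 2, we find v(t) = 2. Taking ∫v(t)dt and applying x(0) = 8, we find x(t) = 2·t + 8. From the given position equation x(t) = 2·t + 8, we substitute t = 2 to get x = 12.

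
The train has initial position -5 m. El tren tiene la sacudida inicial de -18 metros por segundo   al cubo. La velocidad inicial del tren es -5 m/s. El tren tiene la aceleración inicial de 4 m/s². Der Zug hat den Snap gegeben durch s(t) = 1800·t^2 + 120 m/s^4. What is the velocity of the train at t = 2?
We need to integrate our snap equation s(t) = 1800·t^2 + 120 3 times. Integrating snap and using the initial condition j(0) = -18, we get j(t) = 600·t^3 + 120·t - 18. The antiderivative of jerk, with a(0) = 4, gives acceleration: a(t) = 150·t^4 + 60·t^2 - 18·t + 4. The antiderivative of acceleration is velocity. Using v(0) = -5, we get v(t) = 30·t^5 + 20·t^3 - 9·t^2 + 4·t - 5. We have velocity v(t) = 30·t^5 + 20·t^3 - 9·t^2 + 4·t - 5. Substituting t = 2: v(2) = 1087.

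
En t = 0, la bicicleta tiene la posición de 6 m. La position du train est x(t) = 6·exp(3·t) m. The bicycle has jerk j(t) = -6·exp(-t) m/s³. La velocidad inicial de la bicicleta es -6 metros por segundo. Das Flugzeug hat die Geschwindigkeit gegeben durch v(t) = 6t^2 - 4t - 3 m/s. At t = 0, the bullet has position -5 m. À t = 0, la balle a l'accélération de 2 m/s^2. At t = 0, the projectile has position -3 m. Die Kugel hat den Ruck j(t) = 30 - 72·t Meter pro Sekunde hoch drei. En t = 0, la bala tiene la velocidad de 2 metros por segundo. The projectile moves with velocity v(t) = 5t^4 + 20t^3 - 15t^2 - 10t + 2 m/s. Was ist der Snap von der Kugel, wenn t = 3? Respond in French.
En partant du jerk j(t) = 30 - 72·t, nous prenons 1 dérivée. La dérivée du jerk donne le snap: s(t) = -72. En utilisant s(t) = -72 et en substituant t = 3, nous trouvons s = -72.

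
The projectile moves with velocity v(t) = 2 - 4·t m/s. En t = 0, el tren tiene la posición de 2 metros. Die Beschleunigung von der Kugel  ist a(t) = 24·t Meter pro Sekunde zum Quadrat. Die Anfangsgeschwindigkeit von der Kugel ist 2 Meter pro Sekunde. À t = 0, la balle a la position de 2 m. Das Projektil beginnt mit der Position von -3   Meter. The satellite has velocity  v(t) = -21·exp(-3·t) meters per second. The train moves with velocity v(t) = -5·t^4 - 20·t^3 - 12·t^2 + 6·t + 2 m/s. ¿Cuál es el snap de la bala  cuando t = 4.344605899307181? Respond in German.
Wir müssen unsere Gleichung für die Beschleunigung a(t) = 24·t 2-mal ableiten. Mit d/dt von a(t) finden wir j(t) = 24. Durch Ableiten von dem Ruck erhalten wir den Snap: s(t) = 0. Mit s(t) = 0 und Einsetzen von t = 4.344605899307181, finden wir s = 0.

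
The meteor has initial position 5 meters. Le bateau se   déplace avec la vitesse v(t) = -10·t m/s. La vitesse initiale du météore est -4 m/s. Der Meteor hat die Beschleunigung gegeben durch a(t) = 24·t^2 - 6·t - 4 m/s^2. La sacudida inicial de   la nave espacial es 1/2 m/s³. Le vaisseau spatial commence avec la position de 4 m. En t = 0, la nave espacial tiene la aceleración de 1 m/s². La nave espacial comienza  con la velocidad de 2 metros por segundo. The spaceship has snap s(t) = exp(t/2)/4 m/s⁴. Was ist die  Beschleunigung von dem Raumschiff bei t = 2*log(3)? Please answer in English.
We must find the integral of our snap equation s(t) = exp(t/2)/4 2 times. Finding the antiderivative of s(t) and using j(0) = 1/2: j(t) = exp(t/2)/2. The antiderivative of jerk is acceleration. Using a(0) = 1, we get a(t) = exp(t/2). From the given acceleration equation a(t) = exp(t/2), we substitute t = 2*log(3) to get a = 3.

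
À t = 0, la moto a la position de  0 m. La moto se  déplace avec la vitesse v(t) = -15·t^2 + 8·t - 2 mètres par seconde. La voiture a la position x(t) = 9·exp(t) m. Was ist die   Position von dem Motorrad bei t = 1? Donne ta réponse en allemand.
Wir müssen das Integral unserer Gleichung für die Geschwindigkeit v(t) = -15·t^2 + 8·t - 2 1-mal finden. Durch Integration von der Geschwindigkeit und Verwendung der Anfangsbedingung x(0) = 0, erhalten wir x(t) = -5·t^3 + 4·t^2 - 2·t. Aus der Gleichung für die Position x(t) = -5·t^3 + 4·t^2 - 2·t, setzen wir t = 1 ein und erhalten x = -3.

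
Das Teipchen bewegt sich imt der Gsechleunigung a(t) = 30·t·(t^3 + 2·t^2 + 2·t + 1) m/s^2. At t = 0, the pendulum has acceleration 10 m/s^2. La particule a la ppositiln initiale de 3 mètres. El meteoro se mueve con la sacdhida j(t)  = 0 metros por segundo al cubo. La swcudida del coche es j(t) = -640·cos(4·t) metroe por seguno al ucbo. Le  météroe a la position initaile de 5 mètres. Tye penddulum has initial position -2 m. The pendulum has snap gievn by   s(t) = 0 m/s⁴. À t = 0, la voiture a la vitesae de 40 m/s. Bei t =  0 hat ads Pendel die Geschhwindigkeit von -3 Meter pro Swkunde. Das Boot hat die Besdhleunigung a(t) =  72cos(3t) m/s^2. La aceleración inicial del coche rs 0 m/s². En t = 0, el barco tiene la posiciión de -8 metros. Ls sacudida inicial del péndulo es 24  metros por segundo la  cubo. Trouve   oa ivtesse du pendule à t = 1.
Pour résoudre ceci, nous devons prendre 3 intégrales de notre équation du snap s(t) = 0. En prenant ∫s(t)dt et en appliquant j(0) = 24, nous trouvons j(t) = 24. La primitive du jerk est l'accélération. En utilisant a(0) = 10, nous obtenons a(t) = 24·t + 10. En prenant ∫a(t)dt et en appliquant v(0) = -3, nous trouvons v(t) = 12·t^2 + 10·t - 3. En utilisant v(t) = 12·t^2 + 10·t - 3 et en substituant t = 1, nous trouvons v = 19.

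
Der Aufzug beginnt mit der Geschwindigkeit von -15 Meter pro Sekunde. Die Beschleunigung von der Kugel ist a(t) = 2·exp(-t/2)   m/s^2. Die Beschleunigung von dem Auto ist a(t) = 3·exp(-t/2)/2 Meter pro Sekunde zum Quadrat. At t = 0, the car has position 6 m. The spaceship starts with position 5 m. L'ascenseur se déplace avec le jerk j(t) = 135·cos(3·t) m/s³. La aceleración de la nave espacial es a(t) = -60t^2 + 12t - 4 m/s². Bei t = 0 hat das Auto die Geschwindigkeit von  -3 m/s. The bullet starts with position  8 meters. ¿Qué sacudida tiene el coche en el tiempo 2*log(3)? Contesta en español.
Debemos derivar nuestra ecuación de la aceleración a(t) = 3·exp(-t/2)/2 1 vez. La derivada de la aceleración da la sacudida: j(t) = -3·exp(-t/2)/4. Tenemos la sacudida j(t) = -3·exp(-t/2)/4. Sustituyendo t = 2*log(3): j(2*log(3)) = -1/4.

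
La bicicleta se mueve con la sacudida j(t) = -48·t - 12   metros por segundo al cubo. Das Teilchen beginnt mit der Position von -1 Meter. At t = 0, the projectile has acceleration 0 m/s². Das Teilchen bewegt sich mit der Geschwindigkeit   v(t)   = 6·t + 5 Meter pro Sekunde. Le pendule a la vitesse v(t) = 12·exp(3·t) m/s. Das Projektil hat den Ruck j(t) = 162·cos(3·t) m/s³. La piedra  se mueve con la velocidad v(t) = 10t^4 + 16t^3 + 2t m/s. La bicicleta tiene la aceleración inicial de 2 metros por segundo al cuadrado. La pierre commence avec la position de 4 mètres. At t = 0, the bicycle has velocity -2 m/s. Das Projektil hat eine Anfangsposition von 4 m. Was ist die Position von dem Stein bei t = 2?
Wir müssen die Stammfunktion unserer Gleichung für die Geschwindigkeit v(t) = 10·t^4 + 16·t^3 + 2·t 1-mal finden. Durch Integration von der Geschwindigkeit und Verwendung der Anfangsbedingung x(0) = 4, erhalten wir x(t) = 2·t^5 + 4·t^4 + t^2 + 4. Wir haben die Position x(t) = 2·t^5 + 4·t^4 + t^2 + 4. Durch Einsetzen von t = 2: x(2) = 136.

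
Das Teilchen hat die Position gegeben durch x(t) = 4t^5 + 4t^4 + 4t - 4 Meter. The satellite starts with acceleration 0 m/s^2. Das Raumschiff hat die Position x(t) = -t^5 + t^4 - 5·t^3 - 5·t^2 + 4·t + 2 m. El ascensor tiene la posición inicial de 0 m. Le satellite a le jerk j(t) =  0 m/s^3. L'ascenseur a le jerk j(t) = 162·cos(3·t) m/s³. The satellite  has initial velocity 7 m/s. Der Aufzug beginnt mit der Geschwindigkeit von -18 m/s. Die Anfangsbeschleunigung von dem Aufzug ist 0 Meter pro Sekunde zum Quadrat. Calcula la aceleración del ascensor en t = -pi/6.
Partiendo de la sacudida j(t) = 162·cos(3·t), tomamos 1 antiderivada. La antiderivada de la sacudida, con a(0) = 0, da la aceleración: a(t) = 54·sin(3·t). De la ecuación de la aceleración a(t) = 54·sin(3·t), sustituimos t = -pi/6 para obtener a = -54.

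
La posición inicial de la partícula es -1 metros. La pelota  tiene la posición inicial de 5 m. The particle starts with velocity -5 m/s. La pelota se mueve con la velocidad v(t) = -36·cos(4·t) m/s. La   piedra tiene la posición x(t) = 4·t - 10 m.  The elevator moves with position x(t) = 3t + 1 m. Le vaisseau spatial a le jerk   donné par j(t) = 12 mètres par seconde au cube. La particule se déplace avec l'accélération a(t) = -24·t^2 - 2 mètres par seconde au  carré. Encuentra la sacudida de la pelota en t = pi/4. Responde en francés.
Nous devons dériver notre équation de la vitesse v(t) = -36·cos(4·t) 2 fois. En prenant d/dt de v(t), nous trouvons a(t) = 144·sin(4·t). En dérivant l'accélération, nous obtenons le jerk: j(t) = 576·cos(4·t). De l'équation du jerk j(t) = 576·cos(4·t), nous substituons t = pi/4 pour obtenir j = -576.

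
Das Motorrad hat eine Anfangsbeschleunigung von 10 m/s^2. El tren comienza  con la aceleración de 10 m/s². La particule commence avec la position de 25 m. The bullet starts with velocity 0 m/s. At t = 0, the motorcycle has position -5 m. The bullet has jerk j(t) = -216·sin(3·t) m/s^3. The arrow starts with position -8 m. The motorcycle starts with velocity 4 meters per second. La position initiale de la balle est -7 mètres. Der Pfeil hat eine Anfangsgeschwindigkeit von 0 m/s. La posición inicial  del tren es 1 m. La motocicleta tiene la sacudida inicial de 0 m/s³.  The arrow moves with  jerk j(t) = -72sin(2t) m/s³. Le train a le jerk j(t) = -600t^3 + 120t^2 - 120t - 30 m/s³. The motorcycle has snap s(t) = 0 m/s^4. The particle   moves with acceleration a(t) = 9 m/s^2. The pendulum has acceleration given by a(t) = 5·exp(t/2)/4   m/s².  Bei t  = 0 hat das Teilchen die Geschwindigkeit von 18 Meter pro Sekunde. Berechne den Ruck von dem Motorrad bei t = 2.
Ausgehend von dem Snap s(t) = 0, nehmen wir 1 Integral. Durch Integration von dem Snap und Verwendung der Anfangsbedingung j(0) = 0, erhalten wir j(t) = 0. Mit j(t) = 0 und Einsetzen von t = 2, finden wir j = 0.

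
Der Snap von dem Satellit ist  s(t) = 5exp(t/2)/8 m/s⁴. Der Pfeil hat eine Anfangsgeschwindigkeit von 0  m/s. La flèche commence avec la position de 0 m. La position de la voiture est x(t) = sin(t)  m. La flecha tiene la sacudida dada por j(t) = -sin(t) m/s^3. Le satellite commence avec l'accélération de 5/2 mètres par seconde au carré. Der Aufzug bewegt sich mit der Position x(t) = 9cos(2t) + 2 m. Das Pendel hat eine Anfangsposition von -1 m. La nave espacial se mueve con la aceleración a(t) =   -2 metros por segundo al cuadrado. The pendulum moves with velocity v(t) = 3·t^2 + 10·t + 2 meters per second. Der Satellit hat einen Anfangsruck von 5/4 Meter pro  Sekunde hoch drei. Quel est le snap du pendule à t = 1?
En partant de la vitesse v(t) = 3·t^2 + 10·t + 2, nous prenons 3 dérivées. En dérivant la vitesse, nous obtenons l'accélération: a(t) = 6·t + 10. En prenant d/dt de a(t), nous trouvons j(t) = 6. La dérivée du jerk donne le snap: s(t) = 0. De l'équation du snap s(t) = 0, nous substituons t = 1 pour obtenir s = 0.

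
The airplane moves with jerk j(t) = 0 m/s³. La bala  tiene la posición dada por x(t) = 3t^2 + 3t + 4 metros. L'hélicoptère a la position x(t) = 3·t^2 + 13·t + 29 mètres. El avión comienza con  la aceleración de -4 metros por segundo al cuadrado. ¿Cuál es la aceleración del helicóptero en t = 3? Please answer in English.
To solve this, we need to take 2 derivatives of our position equation x(t) = 3·t^2 + 13·t + 29. Taking d/dt of x(t), we find v(t) = 6·t + 13. Differentiating velocity, we get acceleration: a(t) = 6. Using a(t) = 6 and substituting t = 3, we find a = 6.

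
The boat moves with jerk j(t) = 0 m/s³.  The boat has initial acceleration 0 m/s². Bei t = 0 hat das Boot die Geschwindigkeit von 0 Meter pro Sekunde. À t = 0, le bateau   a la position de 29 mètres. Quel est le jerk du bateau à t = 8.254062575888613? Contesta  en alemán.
Aus der Gleichung für den Ruck j(t) = 0, setzen wir t = 8.254062575888613 ein und erhalten j = 0.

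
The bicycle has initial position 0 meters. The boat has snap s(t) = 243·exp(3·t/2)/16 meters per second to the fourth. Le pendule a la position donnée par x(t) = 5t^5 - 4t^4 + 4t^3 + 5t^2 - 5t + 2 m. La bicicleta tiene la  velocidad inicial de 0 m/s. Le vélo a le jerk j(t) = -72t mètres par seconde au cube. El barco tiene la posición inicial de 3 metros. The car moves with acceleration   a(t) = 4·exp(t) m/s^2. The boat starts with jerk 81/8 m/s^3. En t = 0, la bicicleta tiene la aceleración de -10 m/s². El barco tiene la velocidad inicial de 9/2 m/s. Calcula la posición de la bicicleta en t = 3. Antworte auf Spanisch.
Partiendo de la sacudida j(t) = -72·t, tomamos 3 antiderivadas. La antiderivada de la sacudida es la aceleración. Usando a(0) = -10, obtenemos a(t) = -36·t^2 - 10. La antiderivada de la aceleración, con v(0) = 0, da la velocidad: v(t) = -12·t^3 - 10·t. La integral de la velocidad, con x(0) = 0, da la posición: x(t) = -3·t^4 - 5·t^2. Tenemos la posición x(t) = -3·t^4 - 5·t^2. Sustituyendo t = 3: x(3) = -288.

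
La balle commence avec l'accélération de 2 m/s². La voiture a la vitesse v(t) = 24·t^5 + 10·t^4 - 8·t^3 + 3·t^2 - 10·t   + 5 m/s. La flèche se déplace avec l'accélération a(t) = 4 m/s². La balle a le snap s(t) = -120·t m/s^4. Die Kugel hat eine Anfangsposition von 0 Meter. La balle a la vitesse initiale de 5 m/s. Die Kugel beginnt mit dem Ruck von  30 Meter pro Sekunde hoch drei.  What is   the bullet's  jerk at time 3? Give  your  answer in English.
Starting from snap s(t) = -120·t, we take 1 antiderivative. Finding the integral of s(t) and using j(0) = 30: j(t) = 30 - 60·t^2. From the given jerk equation j(t) = 30 - 60·t^2, we substitute t = 3 to get j = -510.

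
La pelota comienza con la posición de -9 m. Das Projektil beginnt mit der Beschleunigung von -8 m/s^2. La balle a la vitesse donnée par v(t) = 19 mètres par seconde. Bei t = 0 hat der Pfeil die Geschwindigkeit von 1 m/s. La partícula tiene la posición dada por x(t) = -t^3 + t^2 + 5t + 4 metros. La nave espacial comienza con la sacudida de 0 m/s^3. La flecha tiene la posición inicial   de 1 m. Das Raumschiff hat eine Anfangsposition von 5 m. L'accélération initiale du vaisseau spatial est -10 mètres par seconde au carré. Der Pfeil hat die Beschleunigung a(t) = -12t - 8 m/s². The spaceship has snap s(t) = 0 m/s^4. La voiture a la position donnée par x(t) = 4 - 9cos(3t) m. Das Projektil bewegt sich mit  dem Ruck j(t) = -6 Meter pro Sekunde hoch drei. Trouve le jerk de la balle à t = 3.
Pour résoudre ceci, nous devons prendre 2 dérivées de notre équation de la vitesse v(t) = 19. En dérivant la vitesse, nous obtenons l'accélération: a(t) = 0. En prenant d/dt de a(t), nous trouvons j(t) = 0. De l'équation du jerk j(t) = 0, nous substituons t = 3 pour obtenir j = 0.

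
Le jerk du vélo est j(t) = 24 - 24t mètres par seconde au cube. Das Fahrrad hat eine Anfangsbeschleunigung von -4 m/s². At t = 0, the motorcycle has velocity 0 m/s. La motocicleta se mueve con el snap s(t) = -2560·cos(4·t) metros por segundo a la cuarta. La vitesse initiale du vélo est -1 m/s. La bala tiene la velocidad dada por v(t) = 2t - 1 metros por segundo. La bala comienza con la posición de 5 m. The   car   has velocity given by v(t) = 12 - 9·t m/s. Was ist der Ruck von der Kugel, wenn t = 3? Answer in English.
Starting from velocity v(t) = 2·t - 1, we take 2 derivatives. Differentiating velocity, we get acceleration: a(t) = 2. The derivative of acceleration gives jerk: j(t) = 0. Using j(t) = 0 and substituting t = 3, we find j = 0.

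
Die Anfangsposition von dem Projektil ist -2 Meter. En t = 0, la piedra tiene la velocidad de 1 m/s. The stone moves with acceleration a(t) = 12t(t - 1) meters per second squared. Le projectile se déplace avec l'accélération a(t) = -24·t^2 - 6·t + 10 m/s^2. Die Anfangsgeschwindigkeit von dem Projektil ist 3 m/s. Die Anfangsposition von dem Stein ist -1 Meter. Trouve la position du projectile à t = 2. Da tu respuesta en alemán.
Ausgehend von der Beschleunigung a(t) = -24·t^2 - 6·t + 10, nehmen wir 2 Stammfunktionen. Das Integral von der Beschleunigung ist die Geschwindigkeit. Mit v(0) = 3 erhalten wir v(t) = -8·t^3 - 3·t^2 + 10·t + 3. Die Stammfunktion von der Geschwindigkeit, mit x(0) = -2, ergibt die Position: x(t) = -2·t^4 - t^3 + 5·t^2 + 3·t - 2. Wir haben die Position x(t) = -2·t^4 - t^3 + 5·t^2 + 3·t - 2. Durch Einsetzen von t = 2: x(2) = -16.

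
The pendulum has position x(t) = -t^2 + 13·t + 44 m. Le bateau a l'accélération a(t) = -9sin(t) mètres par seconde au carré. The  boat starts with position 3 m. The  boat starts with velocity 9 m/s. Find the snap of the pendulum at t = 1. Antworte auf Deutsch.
Wir müssen unsere Gleichung für die Position x(t) = -t^2 + 13·t + 44 4-mal ableiten. Mit d/dt von x(t) finden wir v(t) = 13 - 2·t. Mit d/dt von v(t) finden wir a(t) = -2. Durch Ableiten von der Beschleunigung erhalten wir den Ruck: j(t) = 0. Die Ableitung von dem Ruck ergibt den Snap: s(t) = 0. Mit s(t) = 0 und Einsetzen von t = 1, finden wir s = 0.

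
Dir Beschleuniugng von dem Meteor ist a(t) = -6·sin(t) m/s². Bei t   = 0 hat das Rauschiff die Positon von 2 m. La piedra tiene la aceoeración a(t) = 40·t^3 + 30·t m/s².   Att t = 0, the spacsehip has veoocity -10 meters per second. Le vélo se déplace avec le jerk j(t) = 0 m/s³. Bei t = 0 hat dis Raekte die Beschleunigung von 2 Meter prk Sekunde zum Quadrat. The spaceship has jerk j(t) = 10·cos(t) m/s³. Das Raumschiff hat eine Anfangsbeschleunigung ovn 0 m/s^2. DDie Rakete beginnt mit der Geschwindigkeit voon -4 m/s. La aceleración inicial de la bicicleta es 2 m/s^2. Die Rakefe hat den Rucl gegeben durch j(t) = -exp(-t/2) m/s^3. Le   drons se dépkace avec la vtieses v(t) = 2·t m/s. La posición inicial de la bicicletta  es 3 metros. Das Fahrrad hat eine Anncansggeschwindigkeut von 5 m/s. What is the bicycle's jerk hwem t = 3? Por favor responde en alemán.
Mit j(t) = 0 und Einsetzen von t = 3, finden wir j = 0.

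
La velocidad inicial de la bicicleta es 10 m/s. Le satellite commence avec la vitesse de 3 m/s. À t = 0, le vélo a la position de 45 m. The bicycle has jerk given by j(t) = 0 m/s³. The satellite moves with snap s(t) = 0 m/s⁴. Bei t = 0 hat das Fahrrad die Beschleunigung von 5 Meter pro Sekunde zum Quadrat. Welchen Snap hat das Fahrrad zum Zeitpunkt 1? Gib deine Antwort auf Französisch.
En partant du jerk j(t) = 0, nous prenons 1 dérivée. La dérivée du jerk donne le snap: s(t) = 0. Nous avons le snap s(t) = 0. En substituant t = 1: s(1) = 0.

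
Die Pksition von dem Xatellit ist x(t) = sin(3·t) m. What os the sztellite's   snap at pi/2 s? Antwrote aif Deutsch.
Wir müssen unsere Gleichung für die Position x(t) = sin(3·t) 4-mal ableiten. Durch Ableiten von der Position erhalten wir die Geschwindigkeit: v(t) = 3·cos(3·t). Mit d/dt von v(t) finden wir a(t) = -9·sin(3·t). Durch Ableiten von der Beschleunigung erhalten wir den Ruck: j(t) = -27·cos(3·t). Die Ableitung von dem Ruck ergibt den Snap: s(t) = 81·sin(3·t). Wir haben den Snap s(t) = 81·sin(3·t). Durch Einsetzen von t = pi/2: s(pi/2) = -81.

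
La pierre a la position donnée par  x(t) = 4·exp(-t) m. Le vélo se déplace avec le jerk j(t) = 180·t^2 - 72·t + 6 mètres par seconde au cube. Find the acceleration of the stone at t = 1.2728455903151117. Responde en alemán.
Um dies zu lösen, müssen wir 2 Ableitungen unserer Gleichung für die Position x(t) = 4·exp(-t) nehmen. Durch Ableiten von der Position erhalten wir die Geschwindigkeit: v(t) = -4·exp(-t). Die Ableitung von der Geschwindigkeit ergibt die Beschleunigung: a(t) = 4·exp(-t). Wir haben die Beschleunigung a(t) = 4·exp(-t). Durch Einsetzen von t = 1.2728455903151117: a(1.2728455903151117) = 1.12013450383333.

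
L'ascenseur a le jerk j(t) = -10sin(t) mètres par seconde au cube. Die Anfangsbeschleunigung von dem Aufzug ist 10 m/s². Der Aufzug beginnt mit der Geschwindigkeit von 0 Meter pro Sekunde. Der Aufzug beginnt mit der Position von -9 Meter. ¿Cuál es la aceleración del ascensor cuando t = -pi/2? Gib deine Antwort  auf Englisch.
To find the answer, we compute 1 integral of j(t) = -10·sin(t). Integrating jerk and using the initial condition a(0) = 10, we get a(t) = 10·cos(t). Using a(t) = 10·cos(t) and substituting t = -pi/2, we find a = 0.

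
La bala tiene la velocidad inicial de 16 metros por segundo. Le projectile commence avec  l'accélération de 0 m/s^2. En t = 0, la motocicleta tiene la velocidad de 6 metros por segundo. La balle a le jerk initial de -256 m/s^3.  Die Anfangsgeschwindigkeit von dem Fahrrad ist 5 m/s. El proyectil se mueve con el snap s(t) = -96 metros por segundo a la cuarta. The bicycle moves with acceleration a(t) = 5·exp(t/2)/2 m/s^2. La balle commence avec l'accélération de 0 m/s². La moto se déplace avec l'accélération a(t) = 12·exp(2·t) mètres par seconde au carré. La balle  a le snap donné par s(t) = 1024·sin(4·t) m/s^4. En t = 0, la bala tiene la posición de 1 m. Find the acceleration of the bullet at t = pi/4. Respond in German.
Wir müssen die Stammfunktion unserer Gleichung für den Snap s(t) = 1024·sin(4·t) 2-mal finden. Die Stammfunktion von dem Snap, mit j(0) = -256, ergibt den Ruck: j(t) = -256·cos(4·t). Durch Integration von dem Ruck und Verwendung der Anfangsbedingung a(0) = 0, erhalten wir a(t) = -64·sin(4·t). Mit a(t) = -64·sin(4·t) und Einsetzen von t = pi/4, finden wir a = 0.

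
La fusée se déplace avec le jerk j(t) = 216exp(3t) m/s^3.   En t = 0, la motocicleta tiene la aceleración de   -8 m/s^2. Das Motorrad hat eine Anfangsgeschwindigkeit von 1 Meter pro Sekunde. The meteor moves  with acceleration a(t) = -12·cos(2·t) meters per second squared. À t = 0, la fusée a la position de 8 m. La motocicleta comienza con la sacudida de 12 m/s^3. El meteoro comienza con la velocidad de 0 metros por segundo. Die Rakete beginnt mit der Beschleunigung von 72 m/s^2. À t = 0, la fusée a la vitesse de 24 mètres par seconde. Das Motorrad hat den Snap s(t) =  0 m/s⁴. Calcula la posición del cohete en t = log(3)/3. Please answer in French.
Pour résoudre ceci, nous devons prendre 3 primitives de notre équation du jerk j(t) = 216·exp(3·t). La primitive du jerk est l'accélération. En utilisant a(0) = 72, nous obtenons a(t) = 72·exp(3·t). En intégrant l'accélération et en utilisant la condition initiale v(0) = 24, nous obtenons v(t) = 24·exp(3·t). En prenant ∫v(t)dt et en appliquant x(0) = 8, nous trouvons x(t) = 8·exp(3·t). Nous avons la position x(t) = 8·exp(3·t). En substituant t = log(3)/3: x(log(3)/3) = 24.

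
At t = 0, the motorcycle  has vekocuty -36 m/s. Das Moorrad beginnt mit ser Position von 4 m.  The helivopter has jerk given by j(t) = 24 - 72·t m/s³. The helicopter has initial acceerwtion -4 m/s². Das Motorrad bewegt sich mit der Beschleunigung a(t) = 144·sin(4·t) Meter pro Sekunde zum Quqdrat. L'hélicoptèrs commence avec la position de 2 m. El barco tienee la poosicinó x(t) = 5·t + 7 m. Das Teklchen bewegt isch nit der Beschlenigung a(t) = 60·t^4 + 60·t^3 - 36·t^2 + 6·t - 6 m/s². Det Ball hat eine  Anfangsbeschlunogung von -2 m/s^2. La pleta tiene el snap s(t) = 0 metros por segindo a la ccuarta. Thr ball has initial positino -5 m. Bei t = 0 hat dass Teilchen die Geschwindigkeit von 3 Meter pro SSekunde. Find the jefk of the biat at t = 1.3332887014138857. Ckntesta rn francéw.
Pour résoudre ceci, nous devons prendre 3 dérivées de notre équation de la position x(t) = 5·t + 7. La dérivée de la position donne la vitesse: v(t) = 5. La dérivée de la vitesse donne l'accélération: a(t) = 0. En dérivant l'accélération, nous obtenons le jerk: j(t) = 0. En utilisant j(t) = 0 et en substituant t = 1.3332887014138857, nous trouvons j = 0.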